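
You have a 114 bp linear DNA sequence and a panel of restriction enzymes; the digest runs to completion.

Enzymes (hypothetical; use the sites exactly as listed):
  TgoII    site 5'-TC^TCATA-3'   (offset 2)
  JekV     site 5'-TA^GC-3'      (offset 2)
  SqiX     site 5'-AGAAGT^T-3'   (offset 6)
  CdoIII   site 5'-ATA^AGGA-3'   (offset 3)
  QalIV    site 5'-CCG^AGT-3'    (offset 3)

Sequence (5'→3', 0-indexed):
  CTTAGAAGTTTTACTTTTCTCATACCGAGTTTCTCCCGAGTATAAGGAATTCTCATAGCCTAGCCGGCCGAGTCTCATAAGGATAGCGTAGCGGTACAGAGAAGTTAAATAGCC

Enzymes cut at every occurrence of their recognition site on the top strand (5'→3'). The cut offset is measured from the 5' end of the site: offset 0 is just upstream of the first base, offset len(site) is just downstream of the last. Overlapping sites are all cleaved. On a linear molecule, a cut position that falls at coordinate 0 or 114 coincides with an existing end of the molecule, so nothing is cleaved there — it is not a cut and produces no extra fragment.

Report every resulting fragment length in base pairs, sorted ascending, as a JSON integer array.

[3,4,5,5,5,5,6,6,6,8,8,8,9,10,11,15]

Scan for sites:
  TgoII TCTCATA/2: at [17, 50, 72] ⇒ [19, 52, 74]
  JekV TAGC/2: at [55, 60, 83, 88, 109] ⇒ [57, 62, 85, 90, 111]
  SqiX AGAAGTT/6: at [3, 99] ⇒ [9, 105]
  CdoIII ATAAGGA/3: at [41, 76] ⇒ [44, 79]
  QalIV CCGAGT/3: at [24, 35, 67] ⇒ [27, 38, 70]

All cut coordinates (distinct, sorted): [9, 19, 27, 38, 44, 52, 57, 62, 70, 74, 79, 85, 90, 105, 111]

Fragment lengths:
  [0,9): 9 bp
  [9,19): 10 bp
  [19,27): 8 bp
  [27,38): 11 bp
  [38,44): 6 bp
  [44,52): 8 bp
  [52,57): 5 bp
  [57,62): 5 bp
  [62,70): 8 bp
  [70,74): 4 bp
  [74,79): 5 bp
  [79,85): 6 bp
  [85,90): 5 bp
  [90,105): 15 bp
  [105,111): 6 bp
  [111,114): 3 bp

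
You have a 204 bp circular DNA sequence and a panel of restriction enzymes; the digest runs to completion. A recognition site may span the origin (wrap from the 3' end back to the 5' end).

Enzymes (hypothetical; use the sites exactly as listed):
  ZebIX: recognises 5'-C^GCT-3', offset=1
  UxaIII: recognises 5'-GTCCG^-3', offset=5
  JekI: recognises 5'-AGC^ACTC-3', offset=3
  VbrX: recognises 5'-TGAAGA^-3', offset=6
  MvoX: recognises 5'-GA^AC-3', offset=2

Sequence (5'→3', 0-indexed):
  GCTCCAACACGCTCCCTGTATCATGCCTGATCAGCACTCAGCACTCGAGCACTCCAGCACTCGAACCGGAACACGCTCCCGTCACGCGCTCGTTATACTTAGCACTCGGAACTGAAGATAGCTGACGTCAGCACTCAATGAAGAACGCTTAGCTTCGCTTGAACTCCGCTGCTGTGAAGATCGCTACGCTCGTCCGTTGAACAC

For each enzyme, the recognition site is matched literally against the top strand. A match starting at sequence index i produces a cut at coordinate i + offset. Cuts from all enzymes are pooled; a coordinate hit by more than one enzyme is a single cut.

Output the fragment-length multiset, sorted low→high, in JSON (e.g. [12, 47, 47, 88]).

Per-enzyme occurrences:
  ZebIX (CGCT, off=1): starts [9, 73, 86, 145, 155, 166, 181, 186, 203] → cuts [0, 10, 74, 87, 146, 156, 167, 182, 187]
  UxaIII (GTCCG, off=5): starts [191] → cuts [196]
  JekI (AGCACTC, off=3): starts [32, 39, 47, 55, 100, 129] → cuts [35, 42, 50, 58, 103, 132]
  VbrX (TGAAGA, off=6): starts [112, 138, 174] → cuts [118, 144, 180]
  MvoX (GAAC, off=2): starts [62, 68, 108, 142, 160, 198] → cuts [64, 70, 110, 144, 162, 200]

All cut coordinates (distinct, sorted): [0, 10, 35, 42, 50, 58, 64, 70, 74, 87, 103, 110, 118, 132, 144, 146, 156, 162, 167, 180, 182, 187, 196, 200]

Fragments:
  0→10: 10 bp
  10→35: 25 bp
  35→42: 7 bp
  42→50: 8 bp
  50→58: 8 bp
  58→64: 6 bp
  64→70: 6 bp
  70→74: 4 bp
  74→87: 13 bp
  87→103: 16 bp
  103→110: 7 bp
  110→118: 8 bp
  118→132: 14 bp
  132→144: 12 bp
  144→146: 2 bp
  146→156: 10 bp
  156→162: 6 bp
  162→167: 5 bp
  167→180: 13 bp
  180→182: 2 bp
  182→187: 5 bp
  187→196: 9 bp
  196→200: 4 bp
  200→0 (wrap): 204-200+0 = 4 bp

[2,2,4,4,4,5,5,6,6,6,7,7,8,8,8,9,10,10,12,13,13,14,16,25]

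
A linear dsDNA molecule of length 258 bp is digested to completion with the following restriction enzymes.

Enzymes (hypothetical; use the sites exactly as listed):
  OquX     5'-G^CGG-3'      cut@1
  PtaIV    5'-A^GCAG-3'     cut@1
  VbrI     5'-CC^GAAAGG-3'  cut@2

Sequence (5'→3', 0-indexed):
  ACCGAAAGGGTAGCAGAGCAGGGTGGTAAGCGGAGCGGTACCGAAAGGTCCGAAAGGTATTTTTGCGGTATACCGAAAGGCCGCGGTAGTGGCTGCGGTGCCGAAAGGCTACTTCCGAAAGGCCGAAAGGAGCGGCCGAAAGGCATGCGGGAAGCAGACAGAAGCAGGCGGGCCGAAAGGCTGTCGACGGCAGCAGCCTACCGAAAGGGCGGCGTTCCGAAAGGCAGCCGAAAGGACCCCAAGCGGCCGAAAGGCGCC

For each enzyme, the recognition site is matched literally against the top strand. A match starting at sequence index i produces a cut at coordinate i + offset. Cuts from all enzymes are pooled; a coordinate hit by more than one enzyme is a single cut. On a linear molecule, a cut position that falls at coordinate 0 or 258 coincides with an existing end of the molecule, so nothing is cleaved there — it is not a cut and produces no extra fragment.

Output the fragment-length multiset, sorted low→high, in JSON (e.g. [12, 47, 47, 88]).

[3,5,5,5,5,5,6,6,7,7,7,8,8,9,9,9,9,9,10,10,10,10,11,12,13,14,14,14,18]

Per-enzyme occurrences:
  OquX (GCGG, off=1): starts [29, 34, 64, 82, 94, 131, 146, 167, 208, 242] → cuts [30, 35, 65, 83, 95, 132, 147, 168, 209, 243]
  PtaIV (AGCAG, off=1): starts [11, 16, 152, 162, 191] → cuts [12, 17, 153, 163, 192]
  VbrI (CCGAAAGG, off=2): starts [1, 40, 49, 72, 100, 114, 122, 135, 172, 200, 216, 227, 246] → cuts [3, 42, 51, 74, 102, 116, 124, 137, 174, 202, 218, 229, 248]

Pooled cuts: [3, 12, 17, 30, 35, 42, 51, 65, 74, 83, 95, 102, 116, 124, 132, 137, 147, 153, 163, 168, 174, 192, 202, 209, 218, 229, 243, 248]

Fragment lengths:
  [0,3): 3 bp
  [3,12): 9 bp
  [12,17): 5 bp
  [17,30): 13 bp
  [30,35): 5 bp
  [35,42): 7 bp
  [42,51): 9 bp
  [51,65): 14 bp
  [65,74): 9 bp
  [74,83): 9 bp
  [83,95): 12 bp
  [95,102): 7 bp
  [102,116): 14 bp
  [116,124): 8 bp
  [124,132): 8 bp
  [132,137): 5 bp
  [137,147): 10 bp
  [147,153): 6 bp
  [153,163): 10 bp
  [163,168): 5 bp
  [168,174): 6 bp
  [174,192): 18 bp
  [192,202): 10 bp
  [202,209): 7 bp
  [209,218): 9 bp
  [218,229): 11 bp
  [229,243): 14 bp
  [243,248): 5 bp
  [248,258): 10 bp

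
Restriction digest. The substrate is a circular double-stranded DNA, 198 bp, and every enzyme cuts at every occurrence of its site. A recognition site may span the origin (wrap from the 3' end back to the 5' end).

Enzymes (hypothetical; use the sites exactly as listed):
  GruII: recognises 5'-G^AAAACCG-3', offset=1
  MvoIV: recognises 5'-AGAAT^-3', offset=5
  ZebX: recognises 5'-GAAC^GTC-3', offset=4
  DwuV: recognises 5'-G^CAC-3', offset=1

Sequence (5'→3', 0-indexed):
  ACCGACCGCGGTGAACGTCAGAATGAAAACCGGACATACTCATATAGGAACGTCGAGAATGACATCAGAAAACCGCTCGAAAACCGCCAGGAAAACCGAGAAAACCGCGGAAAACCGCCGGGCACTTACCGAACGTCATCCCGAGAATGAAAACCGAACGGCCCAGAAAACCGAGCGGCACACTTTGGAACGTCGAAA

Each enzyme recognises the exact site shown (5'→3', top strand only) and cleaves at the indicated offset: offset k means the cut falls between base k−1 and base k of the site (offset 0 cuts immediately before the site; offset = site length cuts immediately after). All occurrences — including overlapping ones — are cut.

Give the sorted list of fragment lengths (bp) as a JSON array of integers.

[1,1,4,8,8,9,9,10,11,12,12,12,12,13,14,17,19,26]

Per-enzyme occurrences:
  GruII (GAAAACCG, off=1): starts [24, 67, 78, 90, 99, 109, 148, 165, 194] → cuts [25, 68, 79, 91, 100, 110, 149, 166, 195]
  MvoIV (AGAAT, off=5): starts [19, 55, 143] → cuts [24, 60, 148]
  ZebX (GAACGTC, off=4): starts [12, 47, 130, 187] → cuts [16, 51, 134, 191]
  DwuV (GCAC, off=1): starts [121, 177] → cuts [122, 178]

Pooled cuts: [16, 24, 25, 51, 60, 68, 79, 91, 100, 110, 122, 134, 148, 149, 166, 178, 191, 195]

Fragments:
  16→24: 8 bp
  24→25: 1 bp
  25→51: 26 bp
  51→60: 9 bp
  60→68: 8 bp
  68→79: 11 bp
  79→91: 12 bp
  91→100: 9 bp
  100→110: 10 bp
  110→122: 12 bp
  122→134: 12 bp
  134→148: 14 bp
  148→149: 1 bp
  149→166: 17 bp
  166→178: 12 bp
  178→191: 13 bp
  191→195: 4 bp
  195→16 (wrap): 198-195+16 = 19 bp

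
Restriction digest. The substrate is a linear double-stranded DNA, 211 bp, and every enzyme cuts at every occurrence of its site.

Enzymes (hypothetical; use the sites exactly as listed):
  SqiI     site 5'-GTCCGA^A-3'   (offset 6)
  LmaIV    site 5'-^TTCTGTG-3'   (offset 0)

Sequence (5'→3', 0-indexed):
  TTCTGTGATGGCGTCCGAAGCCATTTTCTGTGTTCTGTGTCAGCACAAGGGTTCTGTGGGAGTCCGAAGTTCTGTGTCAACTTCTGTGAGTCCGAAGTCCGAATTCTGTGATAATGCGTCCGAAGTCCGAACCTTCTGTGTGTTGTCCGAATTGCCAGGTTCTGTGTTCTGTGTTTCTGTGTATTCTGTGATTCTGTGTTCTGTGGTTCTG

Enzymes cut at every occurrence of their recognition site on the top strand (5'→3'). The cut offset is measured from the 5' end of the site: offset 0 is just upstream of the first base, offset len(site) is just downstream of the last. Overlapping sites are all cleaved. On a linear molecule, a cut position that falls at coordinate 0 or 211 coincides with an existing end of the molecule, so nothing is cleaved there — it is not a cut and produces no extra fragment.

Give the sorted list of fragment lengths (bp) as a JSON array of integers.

Per-enzyme occurrences:
  SqiI (GTCCGAA, off=6): starts [12, 61, 89, 96, 117, 124, 144] → cuts [18, 67, 95, 102, 123, 130, 150]
  LmaIV (TTCTGTG, off=0): starts [0, 25, 32, 51, 69, 81, 103, 133, 159, 166, 174, 183, 191, 198] → cuts [25, 32, 51, 69, 81, 103, 133, 159, 166, 174, 183, 191, 198] (position 0 is a terminus of the linear molecule — no cut)

Pooled cuts: [18, 25, 32, 51, 67, 69, 81, 95, 102, 103, 123, 130, 133, 150, 159, 166, 174, 183, 191, 198]

Fragments:
  [0,18): 18 bp
  [18,25): 7 bp
  [25,32): 7 bp
  [32,51): 19 bp
  [51,67): 16 bp
  [67,69): 2 bp
  [69,81): 12 bp
  [81,95): 14 bp
  [95,102): 7 bp
  [102,103): 1 bp
  [103,123): 20 bp
  [123,130): 7 bp
  [130,133): 3 bp
  [133,150): 17 bp
  [150,159): 9 bp
  [159,166): 7 bp
  [166,174): 8 bp
  [174,183): 9 bp
  [183,191): 8 bp
  [191,198): 7 bp
  [198,211): 13 bp

[1,2,3,7,7,7,7,7,7,8,8,9,9,12,13,14,16,17,18,19,20]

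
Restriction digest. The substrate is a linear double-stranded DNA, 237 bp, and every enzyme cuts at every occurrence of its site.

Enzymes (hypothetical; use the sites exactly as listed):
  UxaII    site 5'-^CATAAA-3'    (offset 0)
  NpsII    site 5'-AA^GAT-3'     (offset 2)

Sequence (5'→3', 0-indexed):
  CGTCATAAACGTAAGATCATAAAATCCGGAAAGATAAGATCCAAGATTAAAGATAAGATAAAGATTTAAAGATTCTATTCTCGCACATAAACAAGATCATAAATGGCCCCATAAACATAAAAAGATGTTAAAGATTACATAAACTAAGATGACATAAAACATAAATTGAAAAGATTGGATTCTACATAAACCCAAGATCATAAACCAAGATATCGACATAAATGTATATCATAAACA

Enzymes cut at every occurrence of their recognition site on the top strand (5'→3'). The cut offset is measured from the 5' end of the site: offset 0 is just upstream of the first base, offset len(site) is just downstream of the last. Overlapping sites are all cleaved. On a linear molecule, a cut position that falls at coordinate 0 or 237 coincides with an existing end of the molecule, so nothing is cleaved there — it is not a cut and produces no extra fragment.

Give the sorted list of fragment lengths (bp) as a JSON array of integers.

Site scan:
  UxaII (CATAAA, off=0): starts [3, 17, 85, 97, 109, 115, 137, 152, 159, 184, 198, 216, 229] → cuts [3, 17, 85, 97, 109, 115, 137, 152, 159, 184, 198, 216, 229]
  NpsII (AAGAT, off=2): starts [12, 30, 35, 42, 49, 54, 60, 68, 92, 121, 130, 145, 170, 193, 206] → cuts [14, 32, 37, 44, 51, 56, 62, 70, 94, 123, 132, 147, 172, 195, 208]

Pooled cuts: [3, 14, 17, 32, 37, 44, 51, 56, 62, 70, 85, 94, 97, 109, 115, 123, 132, 137, 147, 152, 159, 172, 184, 195, 198, 208, 216, 229]

Fragment lengths:
  [0,3): 3 bp
  [3,14): 11 bp
  [14,17): 3 bp
  [17,32): 15 bp
  [32,37): 5 bp
  [37,44): 7 bp
  [44,51): 7 bp
  [51,56): 5 bp
  [56,62): 6 bp
  [62,70): 8 bp
  [70,85): 15 bp
  [85,94): 9 bp
  [94,97): 3 bp
  [97,109): 12 bp
  [109,115): 6 bp
  [115,123): 8 bp
  [123,132): 9 bp
  [132,137): 5 bp
  [137,147): 10 bp
  [147,152): 5 bp
  [152,159): 7 bp
  [159,172): 13 bp
  [172,184): 12 bp
  [184,195): 11 bp
  [195,198): 3 bp
  [198,208): 10 bp
  [208,216): 8 bp
  [216,229): 13 bp
  [229,237): 8 bp

[3,3,3,3,5,5,5,5,6,6,7,7,7,8,8,8,8,9,9,10,10,11,11,12,12,13,13,15,15]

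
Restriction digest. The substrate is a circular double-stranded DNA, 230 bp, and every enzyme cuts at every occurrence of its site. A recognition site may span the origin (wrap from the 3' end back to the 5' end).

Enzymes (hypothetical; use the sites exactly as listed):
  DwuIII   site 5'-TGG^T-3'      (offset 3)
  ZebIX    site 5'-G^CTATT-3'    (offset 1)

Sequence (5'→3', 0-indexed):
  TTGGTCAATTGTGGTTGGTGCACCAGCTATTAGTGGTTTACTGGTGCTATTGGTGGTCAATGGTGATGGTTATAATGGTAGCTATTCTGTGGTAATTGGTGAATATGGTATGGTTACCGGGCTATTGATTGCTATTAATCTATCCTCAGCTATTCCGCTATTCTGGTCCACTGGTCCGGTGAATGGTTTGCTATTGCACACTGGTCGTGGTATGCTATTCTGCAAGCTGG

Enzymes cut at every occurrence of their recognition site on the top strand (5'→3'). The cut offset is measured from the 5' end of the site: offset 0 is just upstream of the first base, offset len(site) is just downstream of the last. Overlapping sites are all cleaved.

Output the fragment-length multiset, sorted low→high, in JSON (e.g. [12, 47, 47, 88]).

[2,3,3,4,4,4,4,5,6,6,7,7,7,8,8,8,8,8,9,9,9,10,10,10,11,12,14,16,18]

Per-enzyme occurrences:
  DwuIII (TGGT, off=3): starts [1, 11, 15, 33, 41, 50, 53, 60, 66, 75, 89, 96, 105, 110, 163, 171, 183, 201, 207, 227] → cuts [0, 4, 14, 18, 36, 44, 53, 56, 63, 69, 78, 92, 99, 108, 113, 166, 174, 186, 204, 210]
  ZebIX (GCTATT, off=1): starts [25, 45, 80, 120, 130, 148, 156, 189, 213] → cuts [26, 46, 81, 121, 131, 149, 157, 190, 214]

All cut coordinates (distinct, sorted): [0, 4, 14, 18, 26, 36, 44, 46, 53, 56, 63, 69, 78, 81, 92, 99, 108, 113, 121, 131, 149, 157, 166, 174, 186, 190, 204, 210, 214]

Fragment lengths:
  0→4: 4 bp
  4→14: 10 bp
  14→18: 4 bp
  18→26: 8 bp
  26→36: 10 bp
  36→44: 8 bp
  44→46: 2 bp
  46→53: 7 bp
  53→56: 3 bp
  56→63: 7 bp
  63→69: 6 bp
  69→78: 9 bp
  78→81: 3 bp
  81→92: 11 bp
  92→99: 7 bp
  99→108: 9 bp
  108→113: 5 bp
  113→121: 8 bp
  121→131: 10 bp
  131→149: 18 bp
  149→157: 8 bp
  157→166: 9 bp
  166→174: 8 bp
  174→186: 12 bp
  186→190: 4 bp
  190→204: 14 bp
  204→210: 6 bp
  210→214: 4 bp
  214→0 (wrap): 230-214+0 = 16 bp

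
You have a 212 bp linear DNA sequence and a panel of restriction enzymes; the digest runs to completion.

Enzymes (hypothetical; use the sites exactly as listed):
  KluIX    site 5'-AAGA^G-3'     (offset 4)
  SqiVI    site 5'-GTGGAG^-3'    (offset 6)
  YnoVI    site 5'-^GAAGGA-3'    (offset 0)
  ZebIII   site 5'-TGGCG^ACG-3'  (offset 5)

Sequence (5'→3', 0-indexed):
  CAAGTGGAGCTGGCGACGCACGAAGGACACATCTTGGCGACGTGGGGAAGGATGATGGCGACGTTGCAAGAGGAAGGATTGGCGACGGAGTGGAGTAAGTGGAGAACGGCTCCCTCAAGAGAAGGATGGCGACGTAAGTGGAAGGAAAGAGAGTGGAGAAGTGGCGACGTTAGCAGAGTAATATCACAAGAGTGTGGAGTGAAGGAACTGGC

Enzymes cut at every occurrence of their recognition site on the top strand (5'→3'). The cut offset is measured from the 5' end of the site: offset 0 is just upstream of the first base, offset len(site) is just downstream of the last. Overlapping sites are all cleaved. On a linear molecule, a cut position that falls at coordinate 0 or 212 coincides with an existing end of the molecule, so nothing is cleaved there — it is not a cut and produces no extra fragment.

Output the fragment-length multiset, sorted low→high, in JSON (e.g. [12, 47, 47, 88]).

Scan for sites:
  KluIX AAGAG/4: at [67, 116, 146, 187] ⇒ [71, 120, 150, 191]
  SqiVI GTGGAG/6: at [3, 89, 98, 152, 193] ⇒ [9, 95, 104, 158, 199]
  YnoVI GAAGGA/0: at [21, 46, 72, 120, 140, 200] ⇒ [21, 46, 72, 120, 140, 200]
  ZebIII TGGCGACG/5: at [10, 34, 55, 79, 126, 161] ⇒ [15, 39, 60, 84, 131, 166]

All cut coordinates (distinct, sorted): [9, 15, 21, 39, 46, 60, 71, 72, 84, 95, 104, 120, 131, 140, 150, 158, 166, 191, 199, 200]

Fragment lengths:
  [0,9): 9 bp
  [9,15): 6 bp
  [15,21): 6 bp
  [21,39): 18 bp
  [39,46): 7 bp
  [46,60): 14 bp
  [60,71): 11 bp
  [71,72): 1 bp
  [72,84): 12 bp
  [84,95): 11 bp
  [95,104): 9 bp
  [104,120): 16 bp
  [120,131): 11 bp
  [131,140): 9 bp
  [140,150): 10 bp
  [150,158): 8 bp
  [158,166): 8 bp
  [166,191): 25 bp
  [191,199): 8 bp
  [199,200): 1 bp
  [200,212): 12 bp

[1,1,6,6,7,8,8,8,9,9,9,10,11,11,11,12,12,14,16,18,25]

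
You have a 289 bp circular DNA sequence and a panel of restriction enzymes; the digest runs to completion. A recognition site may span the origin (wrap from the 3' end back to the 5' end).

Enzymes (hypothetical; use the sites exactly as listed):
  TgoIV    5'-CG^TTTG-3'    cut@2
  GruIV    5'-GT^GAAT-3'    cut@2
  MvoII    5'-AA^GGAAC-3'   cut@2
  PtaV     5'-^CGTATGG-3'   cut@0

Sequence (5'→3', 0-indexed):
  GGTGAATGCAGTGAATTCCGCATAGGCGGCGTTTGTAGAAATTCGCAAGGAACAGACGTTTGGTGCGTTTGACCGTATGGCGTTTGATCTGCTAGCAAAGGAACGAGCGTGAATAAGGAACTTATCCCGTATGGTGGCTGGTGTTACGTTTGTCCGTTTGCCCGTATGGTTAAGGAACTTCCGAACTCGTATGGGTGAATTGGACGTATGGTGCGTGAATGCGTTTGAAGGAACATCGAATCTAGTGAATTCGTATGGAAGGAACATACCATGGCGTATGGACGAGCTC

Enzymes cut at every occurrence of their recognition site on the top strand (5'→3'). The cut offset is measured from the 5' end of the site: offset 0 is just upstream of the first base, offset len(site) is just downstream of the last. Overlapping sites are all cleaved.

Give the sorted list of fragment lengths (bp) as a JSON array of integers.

Site scan:
  TgoIV (CGTTTG, off=2): starts [29, 56, 65, 80, 146, 154, 221] → cuts [31, 58, 67, 82, 148, 156, 223]
  GruIV (GTGAAT, off=2): starts [1, 10, 108, 194, 214, 244] → cuts [3, 12, 110, 196, 216, 246]
  MvoII (AAGGAAC, off=2): starts [46, 97, 114, 171, 227, 258] → cuts [48, 99, 116, 173, 229, 260]
  PtaV (CGTATGG, off=0): starts [73, 127, 162, 187, 204, 251, 274] → cuts [73, 127, 162, 187, 204, 251, 274]

All cut coordinates (distinct, sorted): [3, 12, 31, 48, 58, 67, 73, 82, 99, 110, 116, 127, 148, 156, 162, 173, 187, 196, 204, 216, 223, 229, 246, 251, 260, 274]

Fragment lengths:
  3→12: 9 bp
  12→31: 19 bp
  31→48: 17 bp
  48→58: 10 bp
  58→67: 9 bp
  67→73: 6 bp
  73→82: 9 bp
  82→99: 17 bp
  99→110: 11 bp
  110→116: 6 bp
  116→127: 11 bp
  127→148: 21 bp
  148→156: 8 bp
  156→162: 6 bp
  162→173: 11 bp
  173→187: 14 bp
  187→196: 9 bp
  196→204: 8 bp
  204→216: 12 bp
  216→223: 7 bp
  223→229: 6 bp
  229→246: 17 bp
  246→251: 5 bp
  251→260: 9 bp
  260→274: 14 bp
  274→3 (wrap): 289-274+3 = 18 bp

[5,6,6,6,6,7,8,8,9,9,9,9,9,10,11,11,11,12,14,14,17,17,17,18,19,21]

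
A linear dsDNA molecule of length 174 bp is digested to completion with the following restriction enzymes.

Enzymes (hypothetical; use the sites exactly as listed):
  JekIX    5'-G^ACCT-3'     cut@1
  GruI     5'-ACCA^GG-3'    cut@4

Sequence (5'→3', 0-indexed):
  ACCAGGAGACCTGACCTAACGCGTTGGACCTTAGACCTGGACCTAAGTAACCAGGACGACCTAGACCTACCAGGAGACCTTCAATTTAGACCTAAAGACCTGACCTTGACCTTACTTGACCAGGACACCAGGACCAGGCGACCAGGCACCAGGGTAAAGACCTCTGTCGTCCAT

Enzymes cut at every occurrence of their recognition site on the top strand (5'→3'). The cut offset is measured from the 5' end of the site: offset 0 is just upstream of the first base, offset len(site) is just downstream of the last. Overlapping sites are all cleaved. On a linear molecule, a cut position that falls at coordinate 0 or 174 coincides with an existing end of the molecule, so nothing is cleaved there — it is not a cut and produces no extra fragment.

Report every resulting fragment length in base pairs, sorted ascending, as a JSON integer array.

Per-enzyme occurrences:
  JekIX GACCT/1: at [7, 12, 26, 33, 39, 57, 63, 75, 88, 96, 101, 107, 158] ⇒ [8, 13, 27, 34, 40, 58, 64, 76, 89, 97, 102, 108, 159]
  GruI ACCAGG/4: at [0, 49, 68, 118, 126, 132, 140, 147] ⇒ [4, 53, 72, 122, 130, 136, 144, 151]

All cut coordinates (distinct, sorted): [4, 8, 13, 27, 34, 40, 53, 58, 64, 72, 76, 89, 97, 102, 108, 122, 130, 136, 144, 151, 159]

Fragment lengths:
  [0,4): 4 bp
  [4,8): 4 bp
  [8,13): 5 bp
  [13,27): 14 bp
  [27,34): 7 bp
  [34,40): 6 bp
  [40,53): 13 bp
  [53,58): 5 bp
  [58,64): 6 bp
  [64,72): 8 bp
  [72,76): 4 bp
  [76,89): 13 bp
  [89,97): 8 bp
  [97,102): 5 bp
  [102,108): 6 bp
  [108,122): 14 bp
  [122,130): 8 bp
  [130,136): 6 bp
  [136,144): 8 bp
  [144,151): 7 bp
  [151,159): 8 bp
  [159,174): 15 bp

[4,4,4,5,5,5,6,6,6,6,7,7,8,8,8,8,8,13,13,14,14,15]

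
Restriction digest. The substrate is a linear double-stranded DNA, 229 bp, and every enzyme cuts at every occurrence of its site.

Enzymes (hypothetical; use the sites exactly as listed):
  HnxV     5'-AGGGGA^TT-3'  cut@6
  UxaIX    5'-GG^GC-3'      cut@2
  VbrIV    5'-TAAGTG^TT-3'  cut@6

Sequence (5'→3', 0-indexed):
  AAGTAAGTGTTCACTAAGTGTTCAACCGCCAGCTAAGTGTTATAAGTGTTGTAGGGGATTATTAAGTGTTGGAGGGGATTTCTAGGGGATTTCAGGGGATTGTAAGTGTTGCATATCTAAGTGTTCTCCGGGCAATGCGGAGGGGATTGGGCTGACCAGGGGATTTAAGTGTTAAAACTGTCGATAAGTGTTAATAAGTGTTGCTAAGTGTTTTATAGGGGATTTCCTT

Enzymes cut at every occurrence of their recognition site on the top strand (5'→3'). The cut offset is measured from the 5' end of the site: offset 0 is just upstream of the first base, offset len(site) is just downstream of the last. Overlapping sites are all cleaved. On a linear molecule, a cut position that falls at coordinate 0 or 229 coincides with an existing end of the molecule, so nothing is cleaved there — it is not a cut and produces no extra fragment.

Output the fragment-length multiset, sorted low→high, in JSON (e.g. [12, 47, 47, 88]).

[4,7,8,8,9,9,9,10,10,10,10,10,10,11,11,12,13,15,15,19,19]

Per-enzyme occurrences:
  HnxV AGGGGATT/6: at [52, 72, 83, 93, 140, 157, 216] ⇒ [58, 78, 89, 99, 146, 163, 222]
  UxaIX GGGC/2: at [129, 148] ⇒ [131, 150]
  VbrIV TAAGTGTT/6: at [3, 14, 33, 42, 62, 102, 117, 165, 184, 194, 204] ⇒ [9, 20, 39, 48, 68, 108, 123, 171, 190, 200, 210]

Pooled cuts: [9, 20, 39, 48, 58, 68, 78, 89, 99, 108, 123, 131, 146, 150, 163, 171, 190, 200, 210, 222]

Fragment lengths:
  [0,9): 9 bp
  [9,20): 11 bp
  [20,39): 19 bp
  [39,48): 9 bp
  [48,58): 10 bp
  [58,68): 10 bp
  [68,78): 10 bp
  [78,89): 11 bp
  [89,99): 10 bp
  [99,108): 9 bp
  [108,123): 15 bp
  [123,131): 8 bp
  [131,146): 15 bp
  [146,150): 4 bp
  [150,163): 13 bp
  [163,171): 8 bp
  [171,190): 19 bp
  [190,200): 10 bp
  [200,210): 10 bp
  [210,222): 12 bp
  [222,229): 7 bp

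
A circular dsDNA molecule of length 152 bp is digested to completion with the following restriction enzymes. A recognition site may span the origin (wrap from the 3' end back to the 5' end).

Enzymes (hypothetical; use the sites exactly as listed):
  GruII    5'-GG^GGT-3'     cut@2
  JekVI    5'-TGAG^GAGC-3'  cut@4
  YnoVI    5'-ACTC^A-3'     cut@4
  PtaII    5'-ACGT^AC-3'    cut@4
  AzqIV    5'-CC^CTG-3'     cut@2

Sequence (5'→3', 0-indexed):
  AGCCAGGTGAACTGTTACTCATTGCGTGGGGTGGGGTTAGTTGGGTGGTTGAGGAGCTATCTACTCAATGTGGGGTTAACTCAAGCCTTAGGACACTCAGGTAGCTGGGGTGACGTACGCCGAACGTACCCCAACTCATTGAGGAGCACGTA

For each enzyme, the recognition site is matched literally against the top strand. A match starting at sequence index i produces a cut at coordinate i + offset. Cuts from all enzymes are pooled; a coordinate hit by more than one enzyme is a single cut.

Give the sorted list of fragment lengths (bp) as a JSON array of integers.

[5,6,7,8,9,9,10,10,11,13,16,19,29]

Per-enzyme occurrences:
  GruII GGGGT/2: at [27, 32, 71, 106] ⇒ [29, 34, 73, 108]
  JekVI TGAGGAGC/4: at [49, 139] ⇒ [53, 143]
  YnoVI ACTCA/4: at [16, 62, 78, 94, 133] ⇒ [20, 66, 82, 98, 137]
  PtaII ACGTAC/4: at [112, 123] ⇒ [116, 127]
  AzqIV (CCCTG, off=2): no sites

All cut coordinates (distinct, sorted): [20, 29, 34, 53, 66, 73, 82, 98, 108, 116, 127, 137, 143]

Fragments:
  20→29: 9 bp
  29→34: 5 bp
  34→53: 19 bp
  53→66: 13 bp
  66→73: 7 bp
  73→82: 9 bp
  82→98: 16 bp
  98→108: 10 bp
  108→116: 8 bp
  116→127: 11 bp
  127→137: 10 bp
  137→143: 6 bp
  143→20 (wrap): 152-143+20 = 29 bp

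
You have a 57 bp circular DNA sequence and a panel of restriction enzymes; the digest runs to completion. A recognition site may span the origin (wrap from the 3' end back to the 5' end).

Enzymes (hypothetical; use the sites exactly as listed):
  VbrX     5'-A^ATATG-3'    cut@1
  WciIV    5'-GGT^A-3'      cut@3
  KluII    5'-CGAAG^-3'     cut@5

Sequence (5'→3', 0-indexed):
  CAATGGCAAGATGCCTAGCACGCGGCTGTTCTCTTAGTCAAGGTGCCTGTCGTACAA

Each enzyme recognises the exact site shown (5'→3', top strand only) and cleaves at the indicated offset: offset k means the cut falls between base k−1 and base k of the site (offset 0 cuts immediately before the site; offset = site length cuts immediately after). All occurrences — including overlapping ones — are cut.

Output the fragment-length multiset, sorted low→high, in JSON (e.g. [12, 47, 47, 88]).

[57]

Per-enzyme occurrences:
  VbrX (AATATG, off=1): no sites
  WciIV (GGTA, off=3): no sites
  KluII (CGAAG, off=5): no sites

Pooled cuts: ∅

Fragment lengths:
  no cuts → one circular fragment of 57 bp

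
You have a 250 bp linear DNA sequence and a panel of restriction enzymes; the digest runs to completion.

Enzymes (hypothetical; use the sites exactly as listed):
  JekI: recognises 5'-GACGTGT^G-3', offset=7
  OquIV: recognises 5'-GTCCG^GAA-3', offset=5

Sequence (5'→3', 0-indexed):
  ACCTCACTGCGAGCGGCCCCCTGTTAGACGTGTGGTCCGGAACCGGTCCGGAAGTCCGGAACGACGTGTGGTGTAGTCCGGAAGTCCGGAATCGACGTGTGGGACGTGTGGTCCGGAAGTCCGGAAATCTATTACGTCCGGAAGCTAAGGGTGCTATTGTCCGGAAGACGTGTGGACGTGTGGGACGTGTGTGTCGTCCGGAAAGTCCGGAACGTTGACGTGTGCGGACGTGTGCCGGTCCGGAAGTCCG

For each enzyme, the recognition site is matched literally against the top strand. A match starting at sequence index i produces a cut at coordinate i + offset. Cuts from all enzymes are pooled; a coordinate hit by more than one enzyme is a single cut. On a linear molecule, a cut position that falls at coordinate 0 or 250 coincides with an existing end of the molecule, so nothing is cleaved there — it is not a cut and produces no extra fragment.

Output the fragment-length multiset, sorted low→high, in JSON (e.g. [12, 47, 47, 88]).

Scan for sites:
  JekI (GACGTGTG, off=7): starts [26, 62, 93, 102, 166, 174, 183, 216, 226] → cuts [33, 69, 100, 109, 173, 181, 190, 223, 233]
  OquIV (GTCCGGAA, off=5): starts [34, 45, 53, 75, 83, 110, 118, 135, 158, 195, 204, 237] → cuts [39, 50, 58, 80, 88, 115, 123, 140, 163, 200, 209, 242]

Pooled cuts: [33, 39, 50, 58, 69, 80, 88, 100, 109, 115, 123, 140, 163, 173, 181, 190, 200, 209, 223, 233, 242]

Fragment lengths:
  [0,33): 33 bp
  [33,39): 6 bp
  [39,50): 11 bp
  [50,58): 8 bp
  [58,69): 11 bp
  [69,80): 11 bp
  [80,88): 8 bp
  [88,100): 12 bp
  [100,109): 9 bp
  [109,115): 6 bp
  [115,123): 8 bp
  [123,140): 17 bp
  [140,163): 23 bp
  [163,173): 10 bp
  [173,181): 8 bp
  [181,190): 9 bp
  [190,200): 10 bp
  [200,209): 9 bp
  [209,223): 14 bp
  [223,233): 10 bp
  [233,242): 9 bp
  [242,250): 8 bp

[6,6,8,8,8,8,8,9,9,9,9,10,10,10,11,11,11,12,14,17,23,33]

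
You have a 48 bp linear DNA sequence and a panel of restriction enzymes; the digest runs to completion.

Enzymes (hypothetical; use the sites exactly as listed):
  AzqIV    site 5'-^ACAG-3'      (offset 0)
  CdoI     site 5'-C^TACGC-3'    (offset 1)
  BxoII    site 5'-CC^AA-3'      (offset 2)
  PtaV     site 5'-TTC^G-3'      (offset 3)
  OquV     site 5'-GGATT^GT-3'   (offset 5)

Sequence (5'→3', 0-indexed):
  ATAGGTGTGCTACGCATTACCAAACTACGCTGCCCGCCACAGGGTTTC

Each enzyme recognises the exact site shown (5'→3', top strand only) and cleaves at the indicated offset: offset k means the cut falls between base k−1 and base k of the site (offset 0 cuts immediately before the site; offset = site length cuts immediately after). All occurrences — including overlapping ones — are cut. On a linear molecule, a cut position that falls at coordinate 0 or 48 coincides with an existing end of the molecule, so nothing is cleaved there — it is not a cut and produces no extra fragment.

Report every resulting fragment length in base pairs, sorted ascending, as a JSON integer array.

[4,10,10,11,13]

Site scan:
  AzqIV ACAG/0: at [38] ⇒ [38]
  CdoI CTACGC/1: at [9, 24] ⇒ [10, 25]
  BxoII CCAA/2: at [19] ⇒ [21]
  PtaV (TTCG, off=3): no sites
  OquV (GGATTGT, off=5): no sites

All cut coordinates (distinct, sorted): [10, 21, 25, 38]

Fragment lengths:
  [0,10): 10 bp
  [10,21): 11 bp
  [21,25): 4 bp
  [25,38): 13 bp
  [38,48): 10 bp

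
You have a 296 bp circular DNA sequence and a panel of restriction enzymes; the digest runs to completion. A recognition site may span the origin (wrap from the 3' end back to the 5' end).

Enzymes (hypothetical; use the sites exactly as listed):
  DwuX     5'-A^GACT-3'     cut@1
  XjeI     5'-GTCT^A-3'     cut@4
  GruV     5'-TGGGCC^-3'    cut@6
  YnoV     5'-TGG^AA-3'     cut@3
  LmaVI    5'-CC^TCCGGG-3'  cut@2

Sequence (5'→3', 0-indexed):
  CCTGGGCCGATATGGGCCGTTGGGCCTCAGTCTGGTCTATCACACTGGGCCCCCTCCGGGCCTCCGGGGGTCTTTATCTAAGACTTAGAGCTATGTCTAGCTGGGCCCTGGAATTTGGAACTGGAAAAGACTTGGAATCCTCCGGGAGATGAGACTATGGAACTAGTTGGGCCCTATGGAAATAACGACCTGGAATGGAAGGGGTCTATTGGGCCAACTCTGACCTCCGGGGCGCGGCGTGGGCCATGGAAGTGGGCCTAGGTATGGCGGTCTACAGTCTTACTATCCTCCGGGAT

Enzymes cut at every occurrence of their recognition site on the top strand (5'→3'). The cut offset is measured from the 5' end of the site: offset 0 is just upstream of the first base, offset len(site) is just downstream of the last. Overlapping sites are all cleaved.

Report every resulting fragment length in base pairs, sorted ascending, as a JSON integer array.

[3,4,4,4,5,5,6,6,7,7,8,8,8,8,9,9,9,10,10,12,12,13,13,14,15,15,16,17,19,20]

Per-enzyme occurrences:
  DwuX AGACT/1: at [80, 127, 151] ⇒ [81, 128, 152]
  XjeI GTCTA/4: at [34, 94, 203, 269] ⇒ [38, 98, 207, 273]
  GruV TGGGCC/6: at [2, 12, 20, 45, 101, 167, 209, 239, 252] ⇒ [8, 18, 26, 51, 107, 173, 215, 245, 258]
  YnoV TGGAA/3: at [108, 115, 121, 132, 157, 176, 190, 195, 246] ⇒ [111, 118, 124, 135, 160, 179, 193, 198, 249]
  LmaVI CCTCCGGG/2: at [52, 60, 138, 223, 286] ⇒ [54, 62, 140, 225, 288]

All cut coordinates (distinct, sorted): [8, 18, 26, 38, 51, 54, 62, 81, 98, 107, 111, 118, 124, 128, 135, 140, 152, 160, 173, 179, 193, 198, 207, 215, 225, 245, 249, 258, 273, 288]

Fragment lengths:
  8→18: 10 bp
  18→26: 8 bp
  26→38: 12 bp
  38→51: 13 bp
  51→54: 3 bp
  54→62: 8 bp
  62→81: 19 bp
  81→98: 17 bp
  98→107: 9 bp
  107→111: 4 bp
  111→118: 7 bp
  118→124: 6 bp
  124→128: 4 bp
  128→135: 7 bp
  135→140: 5 bp
  140→152: 12 bp
  152→160: 8 bp
  160→173: 13 bp
  173→179: 6 bp
  179→193: 14 bp
  193→198: 5 bp
  198→207: 9 bp
  207→215: 8 bp
  215→225: 10 bp
  225→245: 20 bp
  245→249: 4 bp
  249→258: 9 bp
  258→273: 15 bp
  273→288: 15 bp
  288→8 (wrap): 296-288+8 = 16 bp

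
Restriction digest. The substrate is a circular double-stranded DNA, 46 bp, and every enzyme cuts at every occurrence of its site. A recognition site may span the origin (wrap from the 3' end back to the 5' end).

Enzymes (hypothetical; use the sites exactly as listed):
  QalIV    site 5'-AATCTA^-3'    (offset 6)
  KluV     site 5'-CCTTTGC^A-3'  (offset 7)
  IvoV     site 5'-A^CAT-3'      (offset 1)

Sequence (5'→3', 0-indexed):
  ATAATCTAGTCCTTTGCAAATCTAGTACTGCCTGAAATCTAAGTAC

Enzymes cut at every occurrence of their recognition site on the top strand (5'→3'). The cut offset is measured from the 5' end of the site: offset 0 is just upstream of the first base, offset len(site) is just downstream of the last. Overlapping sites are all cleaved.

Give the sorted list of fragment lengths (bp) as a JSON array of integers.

[4,7,9,9,17]

Per-enzyme occurrences:
  QalIV AATCTA/6: at [2, 18, 35] ⇒ [8, 24, 41]
  KluV CCTTTGCA/7: at [10] ⇒ [17]
  IvoV ACAT/1: at [44] ⇒ [45]

Pooled cuts: [8, 17, 24, 41, 45]

Fragment lengths:
  8→17: 9 bp
  17→24: 7 bp
  24→41: 17 bp
  41→45: 4 bp
  45→8 (wrap): 46-45+8 = 9 bp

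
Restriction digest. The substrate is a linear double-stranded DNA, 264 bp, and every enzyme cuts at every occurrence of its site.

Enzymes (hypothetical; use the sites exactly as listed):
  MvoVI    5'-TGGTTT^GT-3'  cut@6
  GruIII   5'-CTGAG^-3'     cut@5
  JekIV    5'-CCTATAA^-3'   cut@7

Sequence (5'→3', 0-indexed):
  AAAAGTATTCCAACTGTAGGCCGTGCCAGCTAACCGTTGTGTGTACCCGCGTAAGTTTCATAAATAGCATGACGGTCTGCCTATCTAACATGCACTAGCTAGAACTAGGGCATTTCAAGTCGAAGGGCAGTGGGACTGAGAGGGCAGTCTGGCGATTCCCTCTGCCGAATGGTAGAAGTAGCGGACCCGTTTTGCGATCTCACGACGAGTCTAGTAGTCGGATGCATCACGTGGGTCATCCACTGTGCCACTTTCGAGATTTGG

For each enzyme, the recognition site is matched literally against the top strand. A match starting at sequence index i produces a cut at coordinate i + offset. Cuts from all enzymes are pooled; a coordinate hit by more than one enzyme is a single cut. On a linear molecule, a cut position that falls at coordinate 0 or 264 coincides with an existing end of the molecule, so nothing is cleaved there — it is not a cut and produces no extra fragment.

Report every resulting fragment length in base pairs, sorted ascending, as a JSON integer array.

[124,140]

Per-enzyme occurrences:
  MvoVI (TGGTTTGT, off=6): no sites
  GruIII CTGAG/5: at [135] ⇒ [140]
  JekIV (CCTATAA, off=7): no sites

All cut coordinates (distinct, sorted): [140]

Fragment lengths:
  [0,140): 140 bp
  [140,264): 124 bp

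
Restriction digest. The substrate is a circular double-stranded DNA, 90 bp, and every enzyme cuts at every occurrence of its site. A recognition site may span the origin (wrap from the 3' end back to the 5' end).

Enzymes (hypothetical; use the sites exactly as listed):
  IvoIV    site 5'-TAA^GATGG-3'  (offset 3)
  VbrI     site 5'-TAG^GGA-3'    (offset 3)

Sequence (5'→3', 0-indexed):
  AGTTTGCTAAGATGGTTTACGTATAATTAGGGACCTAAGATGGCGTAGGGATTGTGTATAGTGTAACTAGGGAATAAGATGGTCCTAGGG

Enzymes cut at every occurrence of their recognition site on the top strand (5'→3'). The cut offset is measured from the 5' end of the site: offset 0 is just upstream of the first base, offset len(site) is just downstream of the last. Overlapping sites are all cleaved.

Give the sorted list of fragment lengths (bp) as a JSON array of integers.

Per-enzyme occurrences:
  IvoIV TAAGATGG/3: at [7, 35, 74] ⇒ [10, 38, 77]
  VbrI TAGGGA/3: at [27, 45, 67, 85] ⇒ [30, 48, 70, 88]

Pooled cuts: [10, 30, 38, 48, 70, 77, 88]

Fragments:
  10→30: 20 bp
  30→38: 8 bp
  38→48: 10 bp
  48→70: 22 bp
  70→77: 7 bp
  77→88: 11 bp
  88→10 (wrap): 90-88+10 = 12 bp

[7,8,10,11,12,20,22]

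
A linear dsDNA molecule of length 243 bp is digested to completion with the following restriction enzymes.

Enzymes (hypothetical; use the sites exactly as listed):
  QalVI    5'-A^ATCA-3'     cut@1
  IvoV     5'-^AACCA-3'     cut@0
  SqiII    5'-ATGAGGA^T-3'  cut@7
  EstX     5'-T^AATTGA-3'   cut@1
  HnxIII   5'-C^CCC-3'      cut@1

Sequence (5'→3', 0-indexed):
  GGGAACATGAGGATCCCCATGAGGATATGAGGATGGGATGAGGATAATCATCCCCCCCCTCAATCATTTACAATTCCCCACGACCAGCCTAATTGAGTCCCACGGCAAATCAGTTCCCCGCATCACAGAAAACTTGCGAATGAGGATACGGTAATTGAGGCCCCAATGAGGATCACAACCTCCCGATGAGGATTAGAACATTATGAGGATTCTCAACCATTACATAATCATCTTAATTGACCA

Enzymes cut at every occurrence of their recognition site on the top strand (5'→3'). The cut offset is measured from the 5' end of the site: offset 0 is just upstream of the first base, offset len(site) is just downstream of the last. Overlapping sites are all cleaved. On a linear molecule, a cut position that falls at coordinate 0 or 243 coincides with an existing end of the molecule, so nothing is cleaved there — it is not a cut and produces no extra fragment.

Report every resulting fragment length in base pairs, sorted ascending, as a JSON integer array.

Per-enzyme occurrences:
  QalVI (AATCA, off=1): starts [45, 61, 107, 225] → cuts [46, 62, 108, 226]
  IvoV (AACCA, off=0): starts [214] → cuts [214]
  SqiII (ATGAGGAT, off=7): starts [6, 18, 26, 37, 139, 165, 185, 202] → cuts [13, 25, 33, 44, 146, 172, 192, 209]
  EstX (TAATTGA, off=1): starts [89, 151, 233] → cuts [90, 152, 234]
  HnxIII (CCCC, off=1): starts [14, 51, 52, 53, 54, 55, 75, 115, 160] → cuts [15, 52, 53, 54, 55, 56, 76, 116, 161]

Pooled cuts: [13, 15, 25, 33, 44, 46, 52, 53, 54, 55, 56, 62, 76, 90, 108, 116, 146, 152, 161, 172, 192, 209, 214, 226, 234]

Fragment lengths:
  [0,13): 13 bp
  [13,15): 2 bp
  [15,25): 10 bp
  [25,33): 8 bp
  [33,44): 11 bp
  [44,46): 2 bp
  [46,52): 6 bp
  [52,53): 1 bp
  [53,54): 1 bp
  [54,55): 1 bp
  [55,56): 1 bp
  [56,62): 6 bp
  [62,76): 14 bp
  [76,90): 14 bp
  [90,108): 18 bp
  [108,116): 8 bp
  [116,146): 30 bp
  [146,152): 6 bp
  [152,161): 9 bp
  [161,172): 11 bp
  [172,192): 20 bp
  [192,209): 17 bp
  [209,214): 5 bp
  [214,226): 12 bp
  [226,234): 8 bp
  [234,243): 9 bp

[1,1,1,1,2,2,5,6,6,6,8,8,8,9,9,10,11,11,12,13,14,14,17,18,20,30]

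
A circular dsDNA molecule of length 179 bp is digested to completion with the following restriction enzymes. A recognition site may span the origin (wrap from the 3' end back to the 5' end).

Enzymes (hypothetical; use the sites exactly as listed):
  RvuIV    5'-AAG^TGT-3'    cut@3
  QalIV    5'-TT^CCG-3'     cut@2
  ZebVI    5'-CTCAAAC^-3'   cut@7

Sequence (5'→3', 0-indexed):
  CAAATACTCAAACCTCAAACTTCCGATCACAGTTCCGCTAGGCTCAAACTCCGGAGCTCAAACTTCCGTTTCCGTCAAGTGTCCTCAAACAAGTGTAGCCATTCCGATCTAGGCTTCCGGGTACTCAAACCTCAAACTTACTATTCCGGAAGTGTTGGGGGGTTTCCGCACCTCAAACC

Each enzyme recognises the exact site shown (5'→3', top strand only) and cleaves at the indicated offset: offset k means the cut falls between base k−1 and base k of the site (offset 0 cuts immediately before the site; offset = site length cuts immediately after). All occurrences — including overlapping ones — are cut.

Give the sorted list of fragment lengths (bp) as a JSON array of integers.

Site scan:
  RvuIV (AAGTGT, off=3): starts [76, 90, 149] → cuts [79, 93, 152]
  QalIV (TTCCG, off=2): starts [20, 32, 63, 69, 101, 114, 143, 163] → cuts [22, 34, 65, 71, 103, 116, 145, 165]
  ZebVI (CTCAAAC, off=7): starts [6, 13, 42, 56, 83, 123, 130, 171] → cuts [13, 20, 49, 63, 90, 130, 137, 178]

Pooled cuts: [13, 20, 22, 34, 49, 63, 65, 71, 79, 90, 93, 103, 116, 130, 137, 145, 152, 165, 178]

Fragments:
  13→20: 7 bp
  20→22: 2 bp
  22→34: 12 bp
  34→49: 15 bp
  49→63: 14 bp
  63→65: 2 bp
  65→71: 6 bp
  71→79: 8 bp
  79→90: 11 bp
  90→93: 3 bp
  93→103: 10 bp
  103→116: 13 bp
  116→130: 14 bp
  130→137: 7 bp
  137→145: 8 bp
  145→152: 7 bp
  152→165: 13 bp
  165→178: 13 bp
  178→13 (wrap): 179-178+13 = 14 bp

[2,2,3,6,7,7,7,8,8,10,11,12,13,13,13,14,14,14,15]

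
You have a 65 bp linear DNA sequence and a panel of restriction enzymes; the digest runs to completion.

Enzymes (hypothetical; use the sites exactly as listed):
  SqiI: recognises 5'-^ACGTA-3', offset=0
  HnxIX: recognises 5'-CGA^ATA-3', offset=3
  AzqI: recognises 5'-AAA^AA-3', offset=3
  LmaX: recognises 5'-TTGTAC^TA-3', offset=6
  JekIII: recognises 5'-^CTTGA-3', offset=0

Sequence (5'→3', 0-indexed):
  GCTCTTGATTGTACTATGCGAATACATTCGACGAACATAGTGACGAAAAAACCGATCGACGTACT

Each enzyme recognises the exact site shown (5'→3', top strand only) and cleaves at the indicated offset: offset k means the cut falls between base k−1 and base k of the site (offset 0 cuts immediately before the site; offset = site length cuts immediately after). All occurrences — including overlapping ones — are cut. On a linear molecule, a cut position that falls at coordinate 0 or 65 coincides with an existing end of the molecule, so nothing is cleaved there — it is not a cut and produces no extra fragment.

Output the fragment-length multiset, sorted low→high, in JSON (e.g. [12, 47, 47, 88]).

[1,3,7,7,9,11,27]

Scan for sites:
  SqiI ACGTA/0: at [58] ⇒ [58]
  HnxIX CGAATA/3: at [18] ⇒ [21]
  AzqI AAAAA/3: at [45, 46] ⇒ [48, 49]
  LmaX TTGTACTA/6: at [8] ⇒ [14]
  JekIII CTTGA/0: at [3] ⇒ [3]

All cut coordinates (distinct, sorted): [3, 14, 21, 48, 49, 58]

Fragment lengths:
  [0,3): 3 bp
  [3,14): 11 bp
  [14,21): 7 bp
  [21,48): 27 bp
  [48,49): 1 bp
  [49,58): 9 bp
  [58,65): 7 bp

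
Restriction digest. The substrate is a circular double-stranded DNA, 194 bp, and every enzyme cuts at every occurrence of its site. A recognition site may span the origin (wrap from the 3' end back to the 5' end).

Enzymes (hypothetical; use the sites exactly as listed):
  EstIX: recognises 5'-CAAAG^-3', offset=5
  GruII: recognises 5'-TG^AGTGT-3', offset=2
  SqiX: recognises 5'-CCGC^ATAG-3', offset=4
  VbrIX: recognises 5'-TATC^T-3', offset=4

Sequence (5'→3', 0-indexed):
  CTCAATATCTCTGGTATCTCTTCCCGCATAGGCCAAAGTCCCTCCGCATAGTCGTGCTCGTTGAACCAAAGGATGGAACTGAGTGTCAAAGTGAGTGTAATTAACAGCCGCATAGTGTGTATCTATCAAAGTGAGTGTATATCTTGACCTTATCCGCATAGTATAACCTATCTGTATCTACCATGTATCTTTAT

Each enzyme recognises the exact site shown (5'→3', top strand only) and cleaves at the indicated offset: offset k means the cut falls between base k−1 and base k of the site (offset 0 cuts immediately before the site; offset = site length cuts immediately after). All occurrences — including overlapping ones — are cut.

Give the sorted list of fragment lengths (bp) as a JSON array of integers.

[2,2,6,6,8,8,9,9,9,10,10,10,11,11,12,14,15,18,24]

Site scan:
  EstIX (CAAAG, off=5): starts [33, 66, 86, 126] → cuts [38, 71, 91, 131]
  GruII (TGAGTGT, off=2): starts [79, 91, 131] → cuts [81, 93, 133]
  SqiX (CCGCATAG, off=4): starts [23, 43, 107, 153] → cuts [27, 47, 111, 157]
  VbrIX (TATCT, off=4): starts [5, 14, 119, 139, 168, 174, 185, 191] → cuts [1, 9, 18, 123, 143, 172, 178, 189]

Pooled cuts: [1, 9, 18, 27, 38, 47, 71, 81, 91, 93, 111, 123, 131, 133, 143, 157, 172, 178, 189]

Fragment lengths:
  1→9: 8 bp
  9→18: 9 bp
  18→27: 9 bp
  27→38: 11 bp
  38→47: 9 bp
  47→71: 24 bp
  71→81: 10 bp
  81→91: 10 bp
  91→93: 2 bp
  93→111: 18 bp
  111→123: 12 bp
  123→131: 8 bp
  131→133: 2 bp
  133→143: 10 bp
  143→157: 14 bp
  157→172: 15 bp
  172→178: 6 bp
  178→189: 11 bp
  189→1 (wrap): 194-189+1 = 6 bp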